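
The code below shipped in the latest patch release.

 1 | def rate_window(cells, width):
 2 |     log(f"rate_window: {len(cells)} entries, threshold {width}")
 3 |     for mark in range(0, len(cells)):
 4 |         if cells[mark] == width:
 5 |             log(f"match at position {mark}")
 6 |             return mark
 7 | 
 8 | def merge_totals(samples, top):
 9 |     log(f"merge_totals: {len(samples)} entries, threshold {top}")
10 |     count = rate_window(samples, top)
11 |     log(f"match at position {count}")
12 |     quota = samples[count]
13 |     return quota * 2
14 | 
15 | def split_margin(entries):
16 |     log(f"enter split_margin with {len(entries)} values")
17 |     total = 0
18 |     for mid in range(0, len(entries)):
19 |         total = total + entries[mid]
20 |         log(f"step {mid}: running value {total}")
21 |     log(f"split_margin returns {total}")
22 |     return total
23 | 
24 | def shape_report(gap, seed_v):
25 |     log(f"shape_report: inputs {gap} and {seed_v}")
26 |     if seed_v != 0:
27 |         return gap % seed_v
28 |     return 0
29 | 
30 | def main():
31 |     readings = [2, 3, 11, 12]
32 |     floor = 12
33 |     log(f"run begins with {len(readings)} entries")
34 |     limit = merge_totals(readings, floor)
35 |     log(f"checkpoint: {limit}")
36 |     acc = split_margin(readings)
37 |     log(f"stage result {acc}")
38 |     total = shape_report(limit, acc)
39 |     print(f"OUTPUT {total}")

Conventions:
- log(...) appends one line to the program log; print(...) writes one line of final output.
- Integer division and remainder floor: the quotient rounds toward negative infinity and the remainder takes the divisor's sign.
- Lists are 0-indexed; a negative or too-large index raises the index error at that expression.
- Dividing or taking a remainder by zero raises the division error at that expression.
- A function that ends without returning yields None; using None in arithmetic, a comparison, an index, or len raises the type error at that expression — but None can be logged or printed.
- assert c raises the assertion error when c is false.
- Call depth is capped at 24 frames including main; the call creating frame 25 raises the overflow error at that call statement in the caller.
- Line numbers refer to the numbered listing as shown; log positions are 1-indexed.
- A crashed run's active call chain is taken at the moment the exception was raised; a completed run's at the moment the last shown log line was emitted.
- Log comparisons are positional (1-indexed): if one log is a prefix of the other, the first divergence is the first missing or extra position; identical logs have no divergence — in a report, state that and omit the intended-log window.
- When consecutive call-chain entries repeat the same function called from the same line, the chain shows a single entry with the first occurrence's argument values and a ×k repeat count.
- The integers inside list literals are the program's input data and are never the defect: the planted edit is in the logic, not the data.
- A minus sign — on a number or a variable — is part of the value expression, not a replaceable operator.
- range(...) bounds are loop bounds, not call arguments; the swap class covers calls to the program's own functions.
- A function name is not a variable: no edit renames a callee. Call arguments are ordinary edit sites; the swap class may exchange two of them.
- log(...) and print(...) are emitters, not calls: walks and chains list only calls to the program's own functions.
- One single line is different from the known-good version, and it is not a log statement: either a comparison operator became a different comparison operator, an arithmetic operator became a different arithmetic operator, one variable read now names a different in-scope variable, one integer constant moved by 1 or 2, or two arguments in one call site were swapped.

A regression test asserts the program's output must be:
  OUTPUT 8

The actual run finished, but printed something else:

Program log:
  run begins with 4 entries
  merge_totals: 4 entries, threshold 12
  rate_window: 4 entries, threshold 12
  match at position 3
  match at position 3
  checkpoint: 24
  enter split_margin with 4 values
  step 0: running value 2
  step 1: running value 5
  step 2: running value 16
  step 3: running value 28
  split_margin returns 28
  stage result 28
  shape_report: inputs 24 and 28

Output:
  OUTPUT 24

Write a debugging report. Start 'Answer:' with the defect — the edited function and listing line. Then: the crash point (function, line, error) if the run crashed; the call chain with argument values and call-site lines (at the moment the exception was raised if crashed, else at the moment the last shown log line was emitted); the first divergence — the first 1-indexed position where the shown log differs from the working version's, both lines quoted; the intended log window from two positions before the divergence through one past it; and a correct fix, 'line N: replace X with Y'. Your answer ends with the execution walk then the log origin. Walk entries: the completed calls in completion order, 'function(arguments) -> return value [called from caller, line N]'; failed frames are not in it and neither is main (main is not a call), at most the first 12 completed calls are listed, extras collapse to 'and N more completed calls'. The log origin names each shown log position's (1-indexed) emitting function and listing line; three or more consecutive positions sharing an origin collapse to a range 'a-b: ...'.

Answer: the defect is in merge_totals at line 13.
Key observation: At log position 6 the runs split — shown 'checkpoint: 24', but the working version logs 'checkpoint: 36'.
Call chain: main -> shape_report(24, 28) (called at line 38).
First divergence: position 6 — shown 'checkpoint: 24', intended 'checkpoint: 36'.
Intended log window:
  4: match at position 3
  5: match at position 3
  6: checkpoint: 36
  7: enter split_margin with 4 values
Execution walk:
  rate_window([2, 3, 11, 12], 12) -> 3  [called from merge_totals, line 10]
  merge_totals([2, 3, 11, 12], 12) -> 24  [called from main, line 34]
  split_margin([2, 3, 11, 12]) -> 28  [called from main, line 36]
  shape_report(24, 28) -> 24  [called from main, line 38]
Log origins:
  1 — main, line 33
  2 — merge_totals, line 9
  3 — rate_window, line 2
  4 — rate_window, line 5
  5 — merge_totals, line 11
  6 — main, line 35
  7 — split_margin, line 16
  8-11 — split_margin, line 20
  12 — split_margin, line 21
  13 — main, line 37
  14 — shape_report, line 25
A correct fix: line 13: replace `2` with `3`.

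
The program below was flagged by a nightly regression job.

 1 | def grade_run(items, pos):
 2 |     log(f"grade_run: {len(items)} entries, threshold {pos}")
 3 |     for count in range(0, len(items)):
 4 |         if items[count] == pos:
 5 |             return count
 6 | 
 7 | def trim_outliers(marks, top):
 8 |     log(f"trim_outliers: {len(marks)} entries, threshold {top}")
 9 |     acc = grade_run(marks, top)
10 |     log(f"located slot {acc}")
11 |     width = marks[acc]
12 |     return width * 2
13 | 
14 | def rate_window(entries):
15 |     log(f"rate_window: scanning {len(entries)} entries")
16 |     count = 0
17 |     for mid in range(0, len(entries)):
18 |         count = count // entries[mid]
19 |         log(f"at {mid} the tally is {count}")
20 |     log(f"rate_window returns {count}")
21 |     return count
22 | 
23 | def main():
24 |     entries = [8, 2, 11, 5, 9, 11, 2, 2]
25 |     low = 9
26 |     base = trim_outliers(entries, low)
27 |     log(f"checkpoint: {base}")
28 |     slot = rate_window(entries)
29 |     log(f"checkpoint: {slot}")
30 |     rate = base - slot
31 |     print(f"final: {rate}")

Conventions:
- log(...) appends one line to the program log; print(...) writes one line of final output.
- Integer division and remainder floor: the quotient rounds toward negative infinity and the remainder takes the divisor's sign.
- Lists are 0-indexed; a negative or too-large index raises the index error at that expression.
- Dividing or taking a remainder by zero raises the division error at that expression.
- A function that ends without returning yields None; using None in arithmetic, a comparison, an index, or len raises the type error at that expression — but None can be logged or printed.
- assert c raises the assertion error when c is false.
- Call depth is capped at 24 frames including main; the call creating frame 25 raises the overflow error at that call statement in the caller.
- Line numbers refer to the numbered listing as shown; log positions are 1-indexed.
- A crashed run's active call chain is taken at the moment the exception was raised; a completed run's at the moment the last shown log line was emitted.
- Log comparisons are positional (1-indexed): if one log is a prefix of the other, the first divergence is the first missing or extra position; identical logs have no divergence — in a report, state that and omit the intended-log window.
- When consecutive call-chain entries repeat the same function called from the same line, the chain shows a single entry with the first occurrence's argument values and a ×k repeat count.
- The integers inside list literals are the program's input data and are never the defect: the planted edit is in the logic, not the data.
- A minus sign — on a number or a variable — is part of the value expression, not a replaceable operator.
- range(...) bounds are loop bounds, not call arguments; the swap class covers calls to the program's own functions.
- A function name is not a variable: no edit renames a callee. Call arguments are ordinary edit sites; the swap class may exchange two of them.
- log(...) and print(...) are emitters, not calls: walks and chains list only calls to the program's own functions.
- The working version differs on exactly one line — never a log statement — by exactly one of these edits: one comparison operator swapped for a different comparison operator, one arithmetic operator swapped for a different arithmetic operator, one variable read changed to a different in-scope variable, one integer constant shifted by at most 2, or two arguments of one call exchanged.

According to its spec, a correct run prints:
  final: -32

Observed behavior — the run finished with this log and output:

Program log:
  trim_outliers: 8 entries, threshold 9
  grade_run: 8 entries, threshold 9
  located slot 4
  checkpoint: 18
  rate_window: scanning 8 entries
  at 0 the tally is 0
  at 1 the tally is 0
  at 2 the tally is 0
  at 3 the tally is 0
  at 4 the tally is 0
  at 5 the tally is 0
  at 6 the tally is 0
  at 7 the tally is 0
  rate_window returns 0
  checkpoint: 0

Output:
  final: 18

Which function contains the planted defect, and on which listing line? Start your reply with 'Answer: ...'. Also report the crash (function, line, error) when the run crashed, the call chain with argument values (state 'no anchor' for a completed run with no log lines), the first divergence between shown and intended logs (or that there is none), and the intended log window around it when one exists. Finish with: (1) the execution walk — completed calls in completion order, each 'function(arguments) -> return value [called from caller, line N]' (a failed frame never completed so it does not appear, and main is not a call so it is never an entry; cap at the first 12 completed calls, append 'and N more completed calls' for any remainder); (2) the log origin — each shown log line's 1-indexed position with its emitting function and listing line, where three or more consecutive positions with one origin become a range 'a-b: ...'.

Answer: the defect is in rate_window at line 18.
Key observation: The log first diverges at position 6: the faulty run prints 'at 0 the tally is 0' where the working version prints 'at 0 the tally is 8'.
Call chain: main.
First divergence: position 6; shown 'at 0 the tally is 0' vs intended 'at 0 the tally is 8'.
Intended log window:
  4: checkpoint: 18
  5: rate_window: scanning 8 entries
  6: at 0 the tally is 8
  7: at 1 the tally is 10
Execution walk:
  grade_run([8, 2, 11, 5, 9, 11, 2, 2], 9) -> 4  [called from trim_outliers, line 9]
  trim_outliers([8, 2, 11, 5, 9, 11, 2, 2], 9) -> 18  [called from main, line 26]
  rate_window([8, 2, 11, 5, 9, 11, 2, 2]) -> 0  [called from main, line 28]
Origin of each log line:
  1: logged in trim_outliers at line 8
  2: logged in grade_run at line 2
  3: logged in trim_outliers at line 10
  4: logged in main at line 27
  5: logged in rate_window at line 15
  6-13: logged in rate_window at line 19
  14: logged in rate_window at line 20
  15: logged in main at line 29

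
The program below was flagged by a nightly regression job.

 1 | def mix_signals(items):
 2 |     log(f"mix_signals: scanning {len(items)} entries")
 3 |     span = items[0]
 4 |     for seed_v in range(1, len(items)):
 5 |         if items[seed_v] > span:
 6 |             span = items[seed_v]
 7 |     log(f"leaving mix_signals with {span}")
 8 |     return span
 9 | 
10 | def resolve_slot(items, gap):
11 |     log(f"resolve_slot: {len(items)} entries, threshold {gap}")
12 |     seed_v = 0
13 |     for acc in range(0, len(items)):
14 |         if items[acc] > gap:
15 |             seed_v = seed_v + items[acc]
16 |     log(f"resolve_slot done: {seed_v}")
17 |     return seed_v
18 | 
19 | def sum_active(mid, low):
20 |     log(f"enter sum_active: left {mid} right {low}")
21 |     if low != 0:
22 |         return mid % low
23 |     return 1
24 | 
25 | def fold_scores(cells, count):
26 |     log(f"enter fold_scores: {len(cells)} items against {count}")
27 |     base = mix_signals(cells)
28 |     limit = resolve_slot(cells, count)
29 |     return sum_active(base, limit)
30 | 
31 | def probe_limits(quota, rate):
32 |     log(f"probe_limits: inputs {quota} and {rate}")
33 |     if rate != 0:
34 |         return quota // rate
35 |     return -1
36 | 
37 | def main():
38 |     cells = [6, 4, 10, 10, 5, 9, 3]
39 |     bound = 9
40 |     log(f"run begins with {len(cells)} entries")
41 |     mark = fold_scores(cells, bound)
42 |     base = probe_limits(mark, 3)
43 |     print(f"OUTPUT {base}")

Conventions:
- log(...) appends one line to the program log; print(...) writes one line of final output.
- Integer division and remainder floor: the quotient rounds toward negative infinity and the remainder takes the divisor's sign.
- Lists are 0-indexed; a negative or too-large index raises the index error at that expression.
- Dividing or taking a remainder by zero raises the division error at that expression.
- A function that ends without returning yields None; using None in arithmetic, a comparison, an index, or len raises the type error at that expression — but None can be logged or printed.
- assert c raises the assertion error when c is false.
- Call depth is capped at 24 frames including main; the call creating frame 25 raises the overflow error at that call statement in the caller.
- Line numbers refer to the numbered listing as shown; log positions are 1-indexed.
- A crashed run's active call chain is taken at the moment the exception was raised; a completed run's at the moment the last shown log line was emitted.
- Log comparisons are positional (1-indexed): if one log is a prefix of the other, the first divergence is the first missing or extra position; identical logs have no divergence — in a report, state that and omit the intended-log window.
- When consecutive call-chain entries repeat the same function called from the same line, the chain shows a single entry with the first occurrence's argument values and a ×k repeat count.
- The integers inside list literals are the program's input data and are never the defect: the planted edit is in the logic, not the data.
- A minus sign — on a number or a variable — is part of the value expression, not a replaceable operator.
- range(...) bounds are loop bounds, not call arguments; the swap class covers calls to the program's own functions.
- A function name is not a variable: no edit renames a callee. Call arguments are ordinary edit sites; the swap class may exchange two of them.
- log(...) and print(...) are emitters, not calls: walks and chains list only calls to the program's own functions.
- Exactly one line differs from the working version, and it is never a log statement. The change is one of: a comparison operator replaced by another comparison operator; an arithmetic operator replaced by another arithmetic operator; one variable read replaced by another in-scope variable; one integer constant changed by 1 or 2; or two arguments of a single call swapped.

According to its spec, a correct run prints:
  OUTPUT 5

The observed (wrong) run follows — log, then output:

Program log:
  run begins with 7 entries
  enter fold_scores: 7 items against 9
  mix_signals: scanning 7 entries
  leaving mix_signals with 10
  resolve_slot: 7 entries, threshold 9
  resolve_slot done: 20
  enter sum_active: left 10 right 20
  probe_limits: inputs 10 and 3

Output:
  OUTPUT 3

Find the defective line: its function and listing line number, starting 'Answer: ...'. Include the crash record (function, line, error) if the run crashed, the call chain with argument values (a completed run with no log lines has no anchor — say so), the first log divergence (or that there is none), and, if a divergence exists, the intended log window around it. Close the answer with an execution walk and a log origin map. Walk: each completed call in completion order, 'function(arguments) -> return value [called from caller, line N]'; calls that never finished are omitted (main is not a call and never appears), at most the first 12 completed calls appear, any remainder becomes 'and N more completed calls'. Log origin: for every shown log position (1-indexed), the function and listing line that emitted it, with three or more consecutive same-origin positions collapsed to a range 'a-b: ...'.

Answer: the defect is in main at line 42.
Core observation: The log first diverges at position 8: the faulty run prints 'probe_limits: inputs 10 and 3' where the working version prints 'probe_limits: inputs 10 and 2'.
Call chain: main -> probe_limits(10, 3) (called at line 42).
First divergence: position 8 — the shown line 'probe_limits: inputs 10 and 3' should read 'probe_limits: inputs 10 and 2'.
Intended log window:
  6: resolve_slot done: 20
  7: enter sum_active: left 10 right 20
  8: probe_limits: inputs 10 and 2
Execution walk:
  mix_signals([6, 4, 10, 10, 5, 9, 3]) -> 10  [called from fold_scores, line 27]
  resolve_slot([6, 4, 10, 10, 5, 9, 3], 9) -> 20  [called from fold_scores, line 28]
  sum_active(10, 20) -> 10  [called from fold_scores, line 29]
  fold_scores([6, 4, 10, 10, 5, 9, 3], 9) -> 10  [called from main, line 41]
  probe_limits(10, 3) -> 3  [called from main, line 42]
Log line origins:
  1: logged in main at line 40
  2: logged in fold_scores at line 26
  3: logged in mix_signals at line 2
  4: logged in mix_signals at line 7
  5: logged in resolve_slot at line 11
  6: logged in resolve_slot at line 16
  7: logged in sum_active at line 20
  8: logged in probe_limits at line 32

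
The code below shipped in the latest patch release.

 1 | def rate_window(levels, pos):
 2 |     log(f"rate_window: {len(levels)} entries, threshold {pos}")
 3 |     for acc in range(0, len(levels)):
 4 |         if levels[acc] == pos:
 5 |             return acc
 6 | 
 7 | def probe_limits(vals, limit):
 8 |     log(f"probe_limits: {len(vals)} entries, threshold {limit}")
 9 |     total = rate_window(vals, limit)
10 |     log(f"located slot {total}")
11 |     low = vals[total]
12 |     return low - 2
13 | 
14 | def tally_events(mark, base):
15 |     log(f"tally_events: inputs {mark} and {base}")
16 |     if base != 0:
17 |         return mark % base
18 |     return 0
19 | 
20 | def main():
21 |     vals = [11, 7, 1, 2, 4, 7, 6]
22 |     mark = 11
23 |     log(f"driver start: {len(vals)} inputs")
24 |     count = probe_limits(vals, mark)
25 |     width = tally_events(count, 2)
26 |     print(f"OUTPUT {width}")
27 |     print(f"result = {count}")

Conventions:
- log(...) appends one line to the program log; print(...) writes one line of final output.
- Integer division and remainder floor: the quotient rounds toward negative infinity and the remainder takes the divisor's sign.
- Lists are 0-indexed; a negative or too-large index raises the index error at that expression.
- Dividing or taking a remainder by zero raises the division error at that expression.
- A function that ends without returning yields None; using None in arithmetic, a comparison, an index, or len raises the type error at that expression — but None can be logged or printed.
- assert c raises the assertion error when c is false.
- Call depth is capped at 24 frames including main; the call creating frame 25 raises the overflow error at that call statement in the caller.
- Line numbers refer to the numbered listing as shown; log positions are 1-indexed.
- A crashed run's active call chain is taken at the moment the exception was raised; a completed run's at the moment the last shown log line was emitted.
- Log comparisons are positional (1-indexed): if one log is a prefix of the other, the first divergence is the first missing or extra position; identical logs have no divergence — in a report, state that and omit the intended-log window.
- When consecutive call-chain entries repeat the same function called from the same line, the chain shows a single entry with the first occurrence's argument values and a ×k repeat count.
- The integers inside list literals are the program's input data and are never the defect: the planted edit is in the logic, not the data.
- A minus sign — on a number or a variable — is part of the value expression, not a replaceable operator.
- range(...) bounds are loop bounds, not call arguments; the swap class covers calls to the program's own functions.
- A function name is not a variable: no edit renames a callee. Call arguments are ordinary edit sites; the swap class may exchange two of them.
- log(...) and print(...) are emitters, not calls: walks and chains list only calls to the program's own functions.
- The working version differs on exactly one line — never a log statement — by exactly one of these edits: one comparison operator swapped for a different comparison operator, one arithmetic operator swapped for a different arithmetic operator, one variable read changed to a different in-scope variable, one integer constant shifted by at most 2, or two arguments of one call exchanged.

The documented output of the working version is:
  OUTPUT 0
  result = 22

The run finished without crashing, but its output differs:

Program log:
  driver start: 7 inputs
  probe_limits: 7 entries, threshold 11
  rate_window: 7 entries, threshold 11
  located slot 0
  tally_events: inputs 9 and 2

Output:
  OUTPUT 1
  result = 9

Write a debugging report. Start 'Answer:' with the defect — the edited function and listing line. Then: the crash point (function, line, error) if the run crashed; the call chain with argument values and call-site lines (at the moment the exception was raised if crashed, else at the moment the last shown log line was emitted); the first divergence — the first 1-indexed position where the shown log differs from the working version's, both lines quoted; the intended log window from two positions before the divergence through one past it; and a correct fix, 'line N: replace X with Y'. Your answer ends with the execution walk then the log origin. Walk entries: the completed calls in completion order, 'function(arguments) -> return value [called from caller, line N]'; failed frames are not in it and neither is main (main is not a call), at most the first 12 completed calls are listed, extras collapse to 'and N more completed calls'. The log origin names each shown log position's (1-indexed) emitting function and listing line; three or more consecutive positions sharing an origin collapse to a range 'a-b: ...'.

Answer: the defect is in probe_limits at line 12.
Key observation: Log line 5 is where behavior first shows: 'tally_events: inputs 9 and 2' appears instead of 'tally_events: inputs 22 and 2'.
Call chain: main -> tally_events(9, 2) (called at line 25).
First divergence: position 5 — shown 'tally_events: inputs 9 and 2', intended 'tally_events: inputs 22 and 2'.
Intended log window:
  3: rate_window: 7 entries, threshold 11
  4: located slot 0
  5: tally_events: inputs 22 and 2
Execution walk:
  rate_window([11, 7, 1, 2, 4, 7, 6], 11) -> 0  [called from probe_limits, line 9]
  probe_limits([11, 7, 1, 2, 4, 7, 6], 11) -> 9  [called from main, line 24]
  tally_events(9, 2) -> 1  [called from main, line 25]
Log origins:
  1: logged in main at line 23
  2: logged in probe_limits at line 8
  3: logged in rate_window at line 2
  4: logged in probe_limits at line 10
  5: logged in tally_events at line 15
A correct fix: line 12: replace `-` with `*`.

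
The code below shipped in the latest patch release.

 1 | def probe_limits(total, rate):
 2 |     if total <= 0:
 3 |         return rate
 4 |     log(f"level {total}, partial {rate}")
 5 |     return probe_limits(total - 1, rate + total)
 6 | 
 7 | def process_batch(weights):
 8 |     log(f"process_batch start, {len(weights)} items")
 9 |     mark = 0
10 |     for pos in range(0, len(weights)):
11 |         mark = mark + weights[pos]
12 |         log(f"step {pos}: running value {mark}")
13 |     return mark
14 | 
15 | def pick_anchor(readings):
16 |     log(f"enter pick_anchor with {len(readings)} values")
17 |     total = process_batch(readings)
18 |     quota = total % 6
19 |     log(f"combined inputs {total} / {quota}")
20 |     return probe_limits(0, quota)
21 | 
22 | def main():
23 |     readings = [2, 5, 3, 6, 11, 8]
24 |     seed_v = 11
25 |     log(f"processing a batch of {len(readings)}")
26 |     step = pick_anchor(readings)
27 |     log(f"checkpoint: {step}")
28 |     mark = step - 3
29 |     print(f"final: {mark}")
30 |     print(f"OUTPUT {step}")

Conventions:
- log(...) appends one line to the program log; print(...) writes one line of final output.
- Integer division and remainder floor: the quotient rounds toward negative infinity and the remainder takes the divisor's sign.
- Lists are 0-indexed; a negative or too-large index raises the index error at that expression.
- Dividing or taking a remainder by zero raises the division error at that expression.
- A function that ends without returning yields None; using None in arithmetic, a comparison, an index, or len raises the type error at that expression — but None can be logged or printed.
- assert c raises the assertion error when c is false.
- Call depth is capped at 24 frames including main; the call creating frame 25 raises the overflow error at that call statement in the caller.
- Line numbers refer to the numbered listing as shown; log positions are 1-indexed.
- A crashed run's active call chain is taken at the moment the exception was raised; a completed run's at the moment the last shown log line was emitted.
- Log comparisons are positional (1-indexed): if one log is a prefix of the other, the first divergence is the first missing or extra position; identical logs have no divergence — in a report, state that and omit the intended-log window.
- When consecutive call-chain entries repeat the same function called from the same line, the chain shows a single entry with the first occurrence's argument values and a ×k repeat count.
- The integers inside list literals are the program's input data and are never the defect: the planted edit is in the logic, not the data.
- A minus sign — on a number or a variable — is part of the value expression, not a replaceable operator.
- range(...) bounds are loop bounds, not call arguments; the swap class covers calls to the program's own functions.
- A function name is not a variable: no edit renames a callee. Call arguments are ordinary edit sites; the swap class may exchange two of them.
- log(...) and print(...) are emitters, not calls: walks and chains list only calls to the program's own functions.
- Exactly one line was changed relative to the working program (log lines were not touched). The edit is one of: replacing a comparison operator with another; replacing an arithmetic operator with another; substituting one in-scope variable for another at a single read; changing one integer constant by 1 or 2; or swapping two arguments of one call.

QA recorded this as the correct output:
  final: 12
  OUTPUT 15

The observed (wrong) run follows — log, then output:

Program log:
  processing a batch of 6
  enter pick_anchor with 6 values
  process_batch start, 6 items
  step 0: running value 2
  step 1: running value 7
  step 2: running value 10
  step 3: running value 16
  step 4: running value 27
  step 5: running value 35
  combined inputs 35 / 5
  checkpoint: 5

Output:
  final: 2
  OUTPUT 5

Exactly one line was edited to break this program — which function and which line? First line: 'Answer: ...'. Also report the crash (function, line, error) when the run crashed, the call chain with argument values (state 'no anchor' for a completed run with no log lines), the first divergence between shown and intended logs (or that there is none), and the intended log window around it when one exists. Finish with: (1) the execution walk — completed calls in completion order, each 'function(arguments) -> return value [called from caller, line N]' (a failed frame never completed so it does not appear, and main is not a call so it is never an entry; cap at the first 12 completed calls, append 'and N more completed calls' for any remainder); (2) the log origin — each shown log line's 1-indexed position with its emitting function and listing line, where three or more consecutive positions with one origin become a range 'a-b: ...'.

Answer: the defect is in pick_anchor at line 20.
Core observation: The log first diverges at position 11: the faulty run prints 'checkpoint: 5' where the working version prints 'level 5, partial 0'.
Call chain: main.
First divergence: position 11 — shown 'checkpoint: 5', intended 'level 5, partial 0'.
Intended log window:
  9: step 5: running value 35
  10: combined inputs 35 / 5
  11: level 5, partial 0
  12: level 4, partial 5
Execution walk:
  process_batch([2, 5, 3, 6, 11, 8]) -> 35  [called from pick_anchor, line 17]
  probe_limits(0, 5) -> 5  [called from pick_anchor, line 20]
  pick_anchor([2, 5, 3, 6, 11, 8]) -> 5  [called from main, line 26]
Log line origins:
  1: logged in main at line 25
  2: logged in pick_anchor at line 16
  3: logged in process_batch at line 8
  4-9: logged in process_batch at line 12
  10: logged in pick_anchor at line 19
  11: logged in main at line 27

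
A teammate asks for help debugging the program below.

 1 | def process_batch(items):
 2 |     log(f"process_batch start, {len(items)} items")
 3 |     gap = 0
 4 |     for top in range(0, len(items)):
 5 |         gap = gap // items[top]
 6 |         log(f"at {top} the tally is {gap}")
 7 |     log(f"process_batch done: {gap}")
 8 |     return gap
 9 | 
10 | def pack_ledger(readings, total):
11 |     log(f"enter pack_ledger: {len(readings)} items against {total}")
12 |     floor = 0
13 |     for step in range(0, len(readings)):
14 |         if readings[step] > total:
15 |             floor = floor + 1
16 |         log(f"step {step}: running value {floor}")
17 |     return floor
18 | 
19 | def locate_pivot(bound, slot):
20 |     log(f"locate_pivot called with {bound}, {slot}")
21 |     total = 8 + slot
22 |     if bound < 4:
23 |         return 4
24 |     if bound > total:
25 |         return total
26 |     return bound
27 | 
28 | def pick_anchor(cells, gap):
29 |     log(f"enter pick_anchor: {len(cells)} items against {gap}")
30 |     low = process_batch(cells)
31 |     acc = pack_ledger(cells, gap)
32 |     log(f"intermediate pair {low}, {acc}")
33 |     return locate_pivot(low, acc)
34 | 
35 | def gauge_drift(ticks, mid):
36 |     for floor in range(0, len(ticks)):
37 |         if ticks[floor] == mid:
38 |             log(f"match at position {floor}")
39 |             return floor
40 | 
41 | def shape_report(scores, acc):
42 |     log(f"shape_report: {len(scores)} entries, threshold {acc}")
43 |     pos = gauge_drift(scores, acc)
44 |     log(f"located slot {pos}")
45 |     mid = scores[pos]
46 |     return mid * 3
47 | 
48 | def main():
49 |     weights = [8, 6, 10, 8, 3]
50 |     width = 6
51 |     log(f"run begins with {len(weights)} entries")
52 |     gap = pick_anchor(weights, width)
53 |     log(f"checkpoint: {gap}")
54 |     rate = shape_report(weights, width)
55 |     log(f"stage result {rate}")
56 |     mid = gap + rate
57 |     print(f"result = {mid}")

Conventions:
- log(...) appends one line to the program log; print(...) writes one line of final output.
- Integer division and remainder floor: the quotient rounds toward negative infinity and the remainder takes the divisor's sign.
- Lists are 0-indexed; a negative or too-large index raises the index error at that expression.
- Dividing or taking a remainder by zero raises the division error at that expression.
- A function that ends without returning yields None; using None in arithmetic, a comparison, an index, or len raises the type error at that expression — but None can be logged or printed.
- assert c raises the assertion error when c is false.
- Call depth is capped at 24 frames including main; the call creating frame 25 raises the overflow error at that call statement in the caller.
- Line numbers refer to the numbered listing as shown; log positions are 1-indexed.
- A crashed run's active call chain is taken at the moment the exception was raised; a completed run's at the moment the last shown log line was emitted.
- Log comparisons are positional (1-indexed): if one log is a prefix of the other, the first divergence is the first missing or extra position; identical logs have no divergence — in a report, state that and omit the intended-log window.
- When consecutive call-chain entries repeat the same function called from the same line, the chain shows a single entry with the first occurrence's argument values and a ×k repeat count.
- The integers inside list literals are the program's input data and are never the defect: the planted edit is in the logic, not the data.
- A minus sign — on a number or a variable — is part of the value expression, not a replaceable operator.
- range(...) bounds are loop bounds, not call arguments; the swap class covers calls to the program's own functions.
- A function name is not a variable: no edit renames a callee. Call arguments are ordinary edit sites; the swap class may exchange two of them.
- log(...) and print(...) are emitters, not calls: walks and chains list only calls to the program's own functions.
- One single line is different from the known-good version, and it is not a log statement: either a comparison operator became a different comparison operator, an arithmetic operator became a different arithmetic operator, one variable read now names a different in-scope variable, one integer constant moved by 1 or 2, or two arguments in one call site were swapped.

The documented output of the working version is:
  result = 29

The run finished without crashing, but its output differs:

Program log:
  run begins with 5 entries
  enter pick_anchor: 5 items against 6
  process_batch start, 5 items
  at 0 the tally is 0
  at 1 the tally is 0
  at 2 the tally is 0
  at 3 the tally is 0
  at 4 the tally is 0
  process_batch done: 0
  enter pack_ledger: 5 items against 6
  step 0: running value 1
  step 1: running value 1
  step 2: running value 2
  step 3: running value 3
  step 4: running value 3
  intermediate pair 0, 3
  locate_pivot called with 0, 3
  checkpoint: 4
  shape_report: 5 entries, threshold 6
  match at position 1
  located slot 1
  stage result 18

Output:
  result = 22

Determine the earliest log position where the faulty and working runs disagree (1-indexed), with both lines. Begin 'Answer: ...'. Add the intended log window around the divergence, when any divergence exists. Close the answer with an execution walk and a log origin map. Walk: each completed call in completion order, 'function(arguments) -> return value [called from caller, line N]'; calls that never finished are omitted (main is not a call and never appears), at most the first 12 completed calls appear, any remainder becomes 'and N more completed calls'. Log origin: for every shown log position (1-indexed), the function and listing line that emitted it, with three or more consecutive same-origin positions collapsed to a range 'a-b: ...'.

Answer: at position 4 the run shows 'at 0 the tally is 0' where the working version logs 'at 0 the tally is 8'.
Intended log window:
  2: enter pick_anchor: 5 items against 6
  3: process_batch start, 5 items
  4: at 0 the tally is 8
  5: at 1 the tally is 14
Execution walk:
  process_batch([8, 6, 10, 8, 3]) -> 0  [called from pick_anchor, line 30]
  pack_ledger([8, 6, 10, 8, 3], 6) -> 3  [called from pick_anchor, line 31]
  locate_pivot(0, 3) -> 4  [called from pick_anchor, line 33]
  pick_anchor([8, 6, 10, 8, 3], 6) -> 4  [called from main, line 52]
  gauge_drift([8, 6, 10, 8, 3], 6) -> 1  [called from shape_report, line 43]
  shape_report([8, 6, 10, 8, 3], 6) -> 18  [called from main, line 54]
Log origin:
  1 — main, line 51
  2 — pick_anchor, line 29
  3 — process_batch, line 2
  4-8 — process_batch, line 6
  9 — process_batch, line 7
  10 — pack_ledger, line 11
  11-15 — pack_ledger, line 16
  16 — pick_anchor, line 32
  17 — locate_pivot, line 20
  18 — main, line 53
  19 — shape_report, line 42
  20 — gauge_drift, line 38
  21 — shape_report, line 44
  22 — main, line 55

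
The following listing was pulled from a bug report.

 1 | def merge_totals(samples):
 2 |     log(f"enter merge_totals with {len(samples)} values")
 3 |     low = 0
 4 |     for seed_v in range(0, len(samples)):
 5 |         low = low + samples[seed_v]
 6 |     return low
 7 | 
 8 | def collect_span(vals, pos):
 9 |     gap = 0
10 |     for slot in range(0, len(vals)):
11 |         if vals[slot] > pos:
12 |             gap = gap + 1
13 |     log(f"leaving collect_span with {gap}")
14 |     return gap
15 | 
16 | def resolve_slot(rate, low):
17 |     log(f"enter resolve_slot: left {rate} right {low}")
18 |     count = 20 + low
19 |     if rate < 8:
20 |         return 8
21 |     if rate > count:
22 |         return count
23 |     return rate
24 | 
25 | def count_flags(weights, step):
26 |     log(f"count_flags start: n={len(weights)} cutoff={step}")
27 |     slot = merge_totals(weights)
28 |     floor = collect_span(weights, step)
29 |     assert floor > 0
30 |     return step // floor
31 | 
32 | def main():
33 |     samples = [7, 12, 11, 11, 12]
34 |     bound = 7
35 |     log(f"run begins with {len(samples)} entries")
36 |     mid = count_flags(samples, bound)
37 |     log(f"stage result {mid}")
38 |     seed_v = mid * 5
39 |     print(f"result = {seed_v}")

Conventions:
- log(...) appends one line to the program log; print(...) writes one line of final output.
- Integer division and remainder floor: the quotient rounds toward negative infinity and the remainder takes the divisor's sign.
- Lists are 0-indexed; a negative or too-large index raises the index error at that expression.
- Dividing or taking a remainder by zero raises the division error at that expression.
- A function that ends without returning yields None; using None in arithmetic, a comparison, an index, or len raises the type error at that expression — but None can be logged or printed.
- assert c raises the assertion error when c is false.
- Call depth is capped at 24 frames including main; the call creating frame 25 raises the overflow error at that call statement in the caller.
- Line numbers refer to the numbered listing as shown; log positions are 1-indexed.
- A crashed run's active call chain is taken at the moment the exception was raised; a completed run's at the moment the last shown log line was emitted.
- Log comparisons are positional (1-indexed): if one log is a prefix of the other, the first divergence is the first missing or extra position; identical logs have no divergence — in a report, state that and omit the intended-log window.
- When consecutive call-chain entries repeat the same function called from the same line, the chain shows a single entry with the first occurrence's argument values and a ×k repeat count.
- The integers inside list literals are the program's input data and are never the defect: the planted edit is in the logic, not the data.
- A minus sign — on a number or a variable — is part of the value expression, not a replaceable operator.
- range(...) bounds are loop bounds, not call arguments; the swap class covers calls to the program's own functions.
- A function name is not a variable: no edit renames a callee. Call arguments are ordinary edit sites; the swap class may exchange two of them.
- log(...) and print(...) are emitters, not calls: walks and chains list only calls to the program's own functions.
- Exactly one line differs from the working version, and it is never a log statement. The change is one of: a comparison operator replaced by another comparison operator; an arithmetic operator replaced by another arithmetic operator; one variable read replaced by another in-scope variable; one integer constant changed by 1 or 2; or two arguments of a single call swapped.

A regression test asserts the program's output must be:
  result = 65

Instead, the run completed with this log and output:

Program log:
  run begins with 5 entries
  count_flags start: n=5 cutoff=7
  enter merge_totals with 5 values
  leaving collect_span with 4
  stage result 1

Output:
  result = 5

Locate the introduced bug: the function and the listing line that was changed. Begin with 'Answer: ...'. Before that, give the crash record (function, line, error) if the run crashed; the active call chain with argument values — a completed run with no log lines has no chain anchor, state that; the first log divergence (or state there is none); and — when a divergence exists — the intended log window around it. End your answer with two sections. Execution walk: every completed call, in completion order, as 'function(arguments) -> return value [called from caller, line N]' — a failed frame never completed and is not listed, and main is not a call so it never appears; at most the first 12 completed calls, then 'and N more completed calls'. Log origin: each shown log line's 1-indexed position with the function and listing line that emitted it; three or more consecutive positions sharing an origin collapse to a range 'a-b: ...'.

Answer: the defect is in count_flags at line 30.
Core observation: The log first diverges at position 5: the faulty run prints 'stage result 1' where the working version prints 'stage result 13'.
Call chain: main.
First divergence: at position 5 the run shows 'stage result 1' where the working version logs 'stage result 13'.
Intended log window:
  3: enter merge_totals with 5 values
  4: leaving collect_span with 4
  5: stage result 13
Execution walk:
  merge_totals([7, 12, 11, 11, 12]) -> 53  [called from count_flags, line 27]
  collect_span([7, 12, 11, 11, 12], 7) -> 4  [called from count_flags, line 28]
  count_flags([7, 12, 11, 11, 12], 7) -> 1  [called from main, line 36]
Origin of each log line:
  1: logged in main at line 35
  2: logged in count_flags at line 26
  3: logged in merge_totals at line 2
  4: logged in collect_span at line 13
  5: logged in main at line 37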